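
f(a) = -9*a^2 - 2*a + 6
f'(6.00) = -110.00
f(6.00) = -330.00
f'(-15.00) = 268.00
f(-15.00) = -1989.00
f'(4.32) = -79.76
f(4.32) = -170.60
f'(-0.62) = 9.16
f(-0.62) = 3.78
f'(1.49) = -28.82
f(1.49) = -16.96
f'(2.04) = -38.72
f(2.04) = -35.53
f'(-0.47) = 6.46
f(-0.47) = 4.95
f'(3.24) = -60.32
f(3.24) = -94.96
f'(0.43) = -9.74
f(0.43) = 3.48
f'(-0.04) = -1.28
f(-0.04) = 6.07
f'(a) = -18*a - 2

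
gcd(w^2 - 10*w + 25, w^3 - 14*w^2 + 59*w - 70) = w - 5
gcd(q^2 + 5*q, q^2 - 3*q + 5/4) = 1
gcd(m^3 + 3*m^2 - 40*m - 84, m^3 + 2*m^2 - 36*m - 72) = m^2 - 4*m - 12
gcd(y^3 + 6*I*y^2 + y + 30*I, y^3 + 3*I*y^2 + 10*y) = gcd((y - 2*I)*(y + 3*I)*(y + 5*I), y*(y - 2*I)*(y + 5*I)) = y^2 + 3*I*y + 10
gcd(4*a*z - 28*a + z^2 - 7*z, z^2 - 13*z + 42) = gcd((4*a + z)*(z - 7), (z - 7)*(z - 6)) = z - 7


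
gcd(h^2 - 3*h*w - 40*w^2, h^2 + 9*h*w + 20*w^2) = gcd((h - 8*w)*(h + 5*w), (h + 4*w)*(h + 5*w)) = h + 5*w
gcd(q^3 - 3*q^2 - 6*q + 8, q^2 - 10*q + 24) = q - 4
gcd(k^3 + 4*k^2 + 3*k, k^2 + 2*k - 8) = 1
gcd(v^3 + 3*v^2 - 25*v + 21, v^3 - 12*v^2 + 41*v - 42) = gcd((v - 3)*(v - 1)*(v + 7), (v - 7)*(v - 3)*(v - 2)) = v - 3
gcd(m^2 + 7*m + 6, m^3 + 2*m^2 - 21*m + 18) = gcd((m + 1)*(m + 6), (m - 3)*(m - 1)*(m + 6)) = m + 6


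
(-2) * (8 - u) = 2*u - 16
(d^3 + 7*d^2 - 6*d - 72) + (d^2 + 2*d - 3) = d^3 + 8*d^2 - 4*d - 75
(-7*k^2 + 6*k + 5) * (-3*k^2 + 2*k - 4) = 21*k^4 - 32*k^3 + 25*k^2 - 14*k - 20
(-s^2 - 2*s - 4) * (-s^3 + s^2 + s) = s^5 + s^4 + s^3 - 6*s^2 - 4*s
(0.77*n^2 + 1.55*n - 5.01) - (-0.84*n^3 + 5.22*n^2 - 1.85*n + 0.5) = 0.84*n^3 - 4.45*n^2 + 3.4*n - 5.51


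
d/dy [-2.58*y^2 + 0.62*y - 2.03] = 0.62 - 5.16*y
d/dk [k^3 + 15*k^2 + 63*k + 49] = 3*k^2 + 30*k + 63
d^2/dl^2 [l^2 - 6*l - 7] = 2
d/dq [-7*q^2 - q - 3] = -14*q - 1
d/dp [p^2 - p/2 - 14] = 2*p - 1/2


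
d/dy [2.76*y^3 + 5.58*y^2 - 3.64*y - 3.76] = 8.28*y^2 + 11.16*y - 3.64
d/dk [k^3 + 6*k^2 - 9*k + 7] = 3*k^2 + 12*k - 9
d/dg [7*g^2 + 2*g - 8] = 14*g + 2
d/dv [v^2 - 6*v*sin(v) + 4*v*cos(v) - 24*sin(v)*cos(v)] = -4*v*sin(v) - 6*v*cos(v) + 2*v - 6*sin(v) + 4*cos(v) - 24*cos(2*v)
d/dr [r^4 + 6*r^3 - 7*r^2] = 2*r*(2*r^2 + 9*r - 7)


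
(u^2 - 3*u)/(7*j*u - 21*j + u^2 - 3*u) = u/(7*j + u)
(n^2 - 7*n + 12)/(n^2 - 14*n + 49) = (n^2 - 7*n + 12)/(n^2 - 14*n + 49)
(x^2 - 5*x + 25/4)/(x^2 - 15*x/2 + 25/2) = (x - 5/2)/(x - 5)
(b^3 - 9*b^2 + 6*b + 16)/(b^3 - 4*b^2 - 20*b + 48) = (b^2 - 7*b - 8)/(b^2 - 2*b - 24)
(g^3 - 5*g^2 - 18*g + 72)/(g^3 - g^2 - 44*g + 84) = (g^2 + g - 12)/(g^2 + 5*g - 14)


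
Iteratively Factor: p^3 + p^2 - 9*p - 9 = (p + 3)*(p^2 - 2*p - 3) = (p - 3)*(p + 3)*(p + 1)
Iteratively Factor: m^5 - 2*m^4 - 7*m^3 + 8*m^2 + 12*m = (m)*(m^4 - 2*m^3 - 7*m^2 + 8*m + 12) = m*(m - 3)*(m^3 + m^2 - 4*m - 4) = m*(m - 3)*(m + 1)*(m^2 - 4) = m*(m - 3)*(m - 2)*(m + 1)*(m + 2)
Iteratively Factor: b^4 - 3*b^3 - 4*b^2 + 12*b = (b)*(b^3 - 3*b^2 - 4*b + 12) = b*(b + 2)*(b^2 - 5*b + 6) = b*(b - 3)*(b + 2)*(b - 2)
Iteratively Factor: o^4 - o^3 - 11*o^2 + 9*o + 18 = (o + 3)*(o^3 - 4*o^2 + o + 6) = (o - 3)*(o + 3)*(o^2 - o - 2) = (o - 3)*(o - 2)*(o + 3)*(o + 1)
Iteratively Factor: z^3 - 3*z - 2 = (z - 2)*(z^2 + 2*z + 1) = (z - 2)*(z + 1)*(z + 1)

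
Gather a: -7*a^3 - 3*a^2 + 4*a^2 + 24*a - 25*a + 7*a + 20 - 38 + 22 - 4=-7*a^3 + a^2 + 6*a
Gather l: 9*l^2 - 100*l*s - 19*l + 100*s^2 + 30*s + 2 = 9*l^2 + l*(-100*s - 19) + 100*s^2 + 30*s + 2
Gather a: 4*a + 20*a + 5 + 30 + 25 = 24*a + 60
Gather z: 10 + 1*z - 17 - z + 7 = 0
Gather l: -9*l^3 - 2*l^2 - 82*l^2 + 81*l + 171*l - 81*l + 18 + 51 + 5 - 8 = -9*l^3 - 84*l^2 + 171*l + 66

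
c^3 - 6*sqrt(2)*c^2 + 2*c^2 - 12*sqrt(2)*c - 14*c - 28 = (c + 2)*(c - 7*sqrt(2))*(c + sqrt(2))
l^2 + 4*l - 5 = (l - 1)*(l + 5)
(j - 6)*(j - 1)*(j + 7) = j^3 - 43*j + 42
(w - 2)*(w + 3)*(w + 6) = w^3 + 7*w^2 - 36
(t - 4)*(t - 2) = t^2 - 6*t + 8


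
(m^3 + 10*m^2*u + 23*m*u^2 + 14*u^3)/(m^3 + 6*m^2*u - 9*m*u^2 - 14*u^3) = (-m - 2*u)/(-m + 2*u)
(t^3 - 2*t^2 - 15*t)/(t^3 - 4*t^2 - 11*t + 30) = t/(t - 2)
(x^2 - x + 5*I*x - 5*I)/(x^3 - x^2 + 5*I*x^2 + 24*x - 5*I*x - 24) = (x + 5*I)/(x^2 + 5*I*x + 24)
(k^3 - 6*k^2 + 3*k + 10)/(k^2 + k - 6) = (k^2 - 4*k - 5)/(k + 3)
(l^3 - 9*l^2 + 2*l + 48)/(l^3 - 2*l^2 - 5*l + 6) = (l - 8)/(l - 1)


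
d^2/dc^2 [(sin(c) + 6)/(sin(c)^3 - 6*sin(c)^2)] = 2*(-2*sin(c) - 18 + 183/sin(c) - 414/sin(c)^2 - 252/sin(c)^3 + 648/sin(c)^4)/(sin(c) - 6)^3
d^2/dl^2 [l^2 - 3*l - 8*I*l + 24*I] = 2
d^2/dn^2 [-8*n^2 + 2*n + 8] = -16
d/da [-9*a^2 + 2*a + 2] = 2 - 18*a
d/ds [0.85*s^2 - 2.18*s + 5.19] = 1.7*s - 2.18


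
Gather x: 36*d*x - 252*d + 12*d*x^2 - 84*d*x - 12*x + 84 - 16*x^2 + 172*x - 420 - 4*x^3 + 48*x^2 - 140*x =-252*d - 4*x^3 + x^2*(12*d + 32) + x*(20 - 48*d) - 336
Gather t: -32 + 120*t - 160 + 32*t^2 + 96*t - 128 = 32*t^2 + 216*t - 320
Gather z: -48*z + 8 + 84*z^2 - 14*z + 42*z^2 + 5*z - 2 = 126*z^2 - 57*z + 6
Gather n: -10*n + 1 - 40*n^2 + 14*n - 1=-40*n^2 + 4*n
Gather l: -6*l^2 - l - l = -6*l^2 - 2*l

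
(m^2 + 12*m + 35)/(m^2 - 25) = (m + 7)/(m - 5)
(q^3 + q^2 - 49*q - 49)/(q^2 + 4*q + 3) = (q^2 - 49)/(q + 3)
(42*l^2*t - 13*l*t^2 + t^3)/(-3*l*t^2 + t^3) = (-42*l^2 + 13*l*t - t^2)/(t*(3*l - t))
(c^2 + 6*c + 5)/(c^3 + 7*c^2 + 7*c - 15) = (c + 1)/(c^2 + 2*c - 3)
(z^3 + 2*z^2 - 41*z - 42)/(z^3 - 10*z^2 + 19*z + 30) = (z + 7)/(z - 5)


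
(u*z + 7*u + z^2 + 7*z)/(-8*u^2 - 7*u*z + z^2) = (z + 7)/(-8*u + z)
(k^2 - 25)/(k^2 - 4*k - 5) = (k + 5)/(k + 1)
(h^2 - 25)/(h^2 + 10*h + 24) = (h^2 - 25)/(h^2 + 10*h + 24)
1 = 1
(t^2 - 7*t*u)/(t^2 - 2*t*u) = (t - 7*u)/(t - 2*u)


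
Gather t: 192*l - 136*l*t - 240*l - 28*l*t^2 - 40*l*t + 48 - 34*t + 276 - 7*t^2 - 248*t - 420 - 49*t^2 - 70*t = -48*l + t^2*(-28*l - 56) + t*(-176*l - 352) - 96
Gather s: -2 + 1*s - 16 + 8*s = 9*s - 18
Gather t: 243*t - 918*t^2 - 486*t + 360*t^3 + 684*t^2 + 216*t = 360*t^3 - 234*t^2 - 27*t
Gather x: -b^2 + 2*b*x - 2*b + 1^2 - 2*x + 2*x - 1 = -b^2 + 2*b*x - 2*b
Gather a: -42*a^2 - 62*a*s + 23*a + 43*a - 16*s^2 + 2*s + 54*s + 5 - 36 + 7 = -42*a^2 + a*(66 - 62*s) - 16*s^2 + 56*s - 24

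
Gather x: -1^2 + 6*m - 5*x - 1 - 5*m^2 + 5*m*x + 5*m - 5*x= -5*m^2 + 11*m + x*(5*m - 10) - 2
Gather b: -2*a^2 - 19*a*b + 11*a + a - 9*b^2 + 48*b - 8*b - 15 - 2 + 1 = -2*a^2 + 12*a - 9*b^2 + b*(40 - 19*a) - 16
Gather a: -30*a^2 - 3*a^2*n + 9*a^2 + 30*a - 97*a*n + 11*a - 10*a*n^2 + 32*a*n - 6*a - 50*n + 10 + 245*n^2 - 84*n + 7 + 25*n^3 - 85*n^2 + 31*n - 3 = a^2*(-3*n - 21) + a*(-10*n^2 - 65*n + 35) + 25*n^3 + 160*n^2 - 103*n + 14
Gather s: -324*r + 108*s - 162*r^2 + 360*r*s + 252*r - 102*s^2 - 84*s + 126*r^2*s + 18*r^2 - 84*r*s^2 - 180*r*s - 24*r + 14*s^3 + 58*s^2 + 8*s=-144*r^2 - 96*r + 14*s^3 + s^2*(-84*r - 44) + s*(126*r^2 + 180*r + 32)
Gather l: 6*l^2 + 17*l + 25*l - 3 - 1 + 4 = 6*l^2 + 42*l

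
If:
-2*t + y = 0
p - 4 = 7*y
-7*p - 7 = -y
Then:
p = -53/48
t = -35/96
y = -35/48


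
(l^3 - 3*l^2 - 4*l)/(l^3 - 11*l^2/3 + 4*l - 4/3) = 3*l*(l^2 - 3*l - 4)/(3*l^3 - 11*l^2 + 12*l - 4)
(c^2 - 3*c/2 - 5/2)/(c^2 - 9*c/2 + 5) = (c + 1)/(c - 2)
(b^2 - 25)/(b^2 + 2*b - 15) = (b - 5)/(b - 3)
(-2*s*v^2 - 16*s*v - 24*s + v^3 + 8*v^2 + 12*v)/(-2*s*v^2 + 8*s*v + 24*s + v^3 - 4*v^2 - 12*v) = (v + 6)/(v - 6)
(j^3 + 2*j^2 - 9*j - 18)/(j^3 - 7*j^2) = (j^3 + 2*j^2 - 9*j - 18)/(j^2*(j - 7))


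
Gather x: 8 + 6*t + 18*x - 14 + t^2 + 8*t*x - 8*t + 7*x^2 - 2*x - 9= t^2 - 2*t + 7*x^2 + x*(8*t + 16) - 15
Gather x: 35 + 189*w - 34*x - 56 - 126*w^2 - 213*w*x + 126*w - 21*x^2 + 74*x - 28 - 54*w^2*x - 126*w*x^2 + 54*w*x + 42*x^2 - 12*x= -126*w^2 + 315*w + x^2*(21 - 126*w) + x*(-54*w^2 - 159*w + 28) - 49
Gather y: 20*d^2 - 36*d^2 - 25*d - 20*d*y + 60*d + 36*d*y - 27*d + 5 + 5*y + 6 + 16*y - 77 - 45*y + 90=-16*d^2 + 8*d + y*(16*d - 24) + 24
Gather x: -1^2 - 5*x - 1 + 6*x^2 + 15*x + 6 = 6*x^2 + 10*x + 4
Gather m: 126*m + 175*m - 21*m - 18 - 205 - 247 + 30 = 280*m - 440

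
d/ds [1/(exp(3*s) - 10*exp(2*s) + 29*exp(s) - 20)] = (-3*exp(2*s) + 20*exp(s) - 29)*exp(s)/(exp(3*s) - 10*exp(2*s) + 29*exp(s) - 20)^2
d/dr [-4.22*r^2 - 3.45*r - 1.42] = -8.44*r - 3.45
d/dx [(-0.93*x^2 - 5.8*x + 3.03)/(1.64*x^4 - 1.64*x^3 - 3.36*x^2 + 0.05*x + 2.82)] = (3.0504*x^5 + 27.0108*x^4 - 38.9008*x^3 - 4.6269*x^2 + 15.1164*x - 16.5075)/(2.6896*x^8 - 5.3792*x^7 - 8.3312*x^6 + 11.1848*x^5 + 20.3752*x^4 - 9.5856*x^3 - 18.9479*x^2 + 0.282*x + 7.9524)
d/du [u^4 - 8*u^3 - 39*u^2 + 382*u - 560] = 4*u^3 - 24*u^2 - 78*u + 382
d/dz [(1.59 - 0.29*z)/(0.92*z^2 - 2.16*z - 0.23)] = (0.2668*z^2 - 2.9256*z + 3.5011)/(0.8464*z^4 - 3.9744*z^3 + 4.2424*z^2 + 0.9936*z + 0.0529)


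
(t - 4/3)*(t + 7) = t^2 + 17*t/3 - 28/3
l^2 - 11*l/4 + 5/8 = (l - 5/2)*(l - 1/4)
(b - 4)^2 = b^2 - 8*b + 16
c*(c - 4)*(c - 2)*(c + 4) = c^4 - 2*c^3 - 16*c^2 + 32*c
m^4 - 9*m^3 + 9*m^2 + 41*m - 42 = (m - 7)*(m - 3)*(m - 1)*(m + 2)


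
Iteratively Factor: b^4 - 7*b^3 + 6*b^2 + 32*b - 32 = (b + 2)*(b^3 - 9*b^2 + 24*b - 16) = (b - 1)*(b + 2)*(b^2 - 8*b + 16) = (b - 4)*(b - 1)*(b + 2)*(b - 4)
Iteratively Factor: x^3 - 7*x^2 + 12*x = (x)*(x^2 - 7*x + 12) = x*(x - 4)*(x - 3)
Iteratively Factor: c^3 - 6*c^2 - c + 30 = (c - 3)*(c^2 - 3*c - 10) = (c - 3)*(c + 2)*(c - 5)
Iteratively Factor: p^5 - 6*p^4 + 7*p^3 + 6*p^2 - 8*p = (p + 1)*(p^4 - 7*p^3 + 14*p^2 - 8*p) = (p - 1)*(p + 1)*(p^3 - 6*p^2 + 8*p) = (p - 2)*(p - 1)*(p + 1)*(p^2 - 4*p) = (p - 4)*(p - 2)*(p - 1)*(p + 1)*(p)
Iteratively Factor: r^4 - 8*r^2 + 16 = (r + 2)*(r^3 - 2*r^2 - 4*r + 8) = (r - 2)*(r + 2)*(r^2 - 4) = (r - 2)*(r + 2)^2*(r - 2)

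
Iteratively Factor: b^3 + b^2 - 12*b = (b + 4)*(b^2 - 3*b) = (b - 3)*(b + 4)*(b)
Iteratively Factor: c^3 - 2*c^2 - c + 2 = (c - 1)*(c^2 - c - 2) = (c - 1)*(c + 1)*(c - 2)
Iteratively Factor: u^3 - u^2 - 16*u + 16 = (u - 1)*(u^2 - 16) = (u - 1)*(u + 4)*(u - 4)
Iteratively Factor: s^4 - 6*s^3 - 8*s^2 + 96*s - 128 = (s - 4)*(s^3 - 2*s^2 - 16*s + 32) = (s - 4)*(s + 4)*(s^2 - 6*s + 8) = (s - 4)*(s - 2)*(s + 4)*(s - 4)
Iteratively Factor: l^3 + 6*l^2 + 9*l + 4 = (l + 1)*(l^2 + 5*l + 4) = (l + 1)*(l + 4)*(l + 1)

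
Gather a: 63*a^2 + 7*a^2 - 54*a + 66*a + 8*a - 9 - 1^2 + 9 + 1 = 70*a^2 + 20*a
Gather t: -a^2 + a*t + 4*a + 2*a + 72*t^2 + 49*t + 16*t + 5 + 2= -a^2 + 6*a + 72*t^2 + t*(a + 65) + 7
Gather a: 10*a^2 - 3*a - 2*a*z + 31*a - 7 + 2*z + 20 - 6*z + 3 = 10*a^2 + a*(28 - 2*z) - 4*z + 16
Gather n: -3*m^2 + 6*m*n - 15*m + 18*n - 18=-3*m^2 - 15*m + n*(6*m + 18) - 18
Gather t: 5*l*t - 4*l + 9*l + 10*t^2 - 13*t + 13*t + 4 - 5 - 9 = 5*l*t + 5*l + 10*t^2 - 10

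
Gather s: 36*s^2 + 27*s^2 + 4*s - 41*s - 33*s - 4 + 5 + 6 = 63*s^2 - 70*s + 7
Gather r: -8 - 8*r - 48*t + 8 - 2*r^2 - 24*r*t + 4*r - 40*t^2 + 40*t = -2*r^2 + r*(-24*t - 4) - 40*t^2 - 8*t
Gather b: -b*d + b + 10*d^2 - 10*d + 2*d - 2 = b*(1 - d) + 10*d^2 - 8*d - 2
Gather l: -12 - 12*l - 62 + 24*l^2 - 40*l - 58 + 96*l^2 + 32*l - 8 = 120*l^2 - 20*l - 140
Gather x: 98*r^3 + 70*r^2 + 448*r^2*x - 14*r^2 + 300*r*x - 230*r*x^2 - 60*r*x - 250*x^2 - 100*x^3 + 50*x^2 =98*r^3 + 56*r^2 - 100*x^3 + x^2*(-230*r - 200) + x*(448*r^2 + 240*r)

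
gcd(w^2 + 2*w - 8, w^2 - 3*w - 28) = w + 4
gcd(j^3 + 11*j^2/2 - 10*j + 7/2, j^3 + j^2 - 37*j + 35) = j^2 + 6*j - 7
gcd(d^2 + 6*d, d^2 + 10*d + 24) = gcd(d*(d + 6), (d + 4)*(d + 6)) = d + 6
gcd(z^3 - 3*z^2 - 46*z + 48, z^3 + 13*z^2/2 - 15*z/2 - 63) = z + 6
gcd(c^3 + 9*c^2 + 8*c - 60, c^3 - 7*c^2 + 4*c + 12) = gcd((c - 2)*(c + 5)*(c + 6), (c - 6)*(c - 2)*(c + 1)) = c - 2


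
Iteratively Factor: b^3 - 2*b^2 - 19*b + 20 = (b - 5)*(b^2 + 3*b - 4) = (b - 5)*(b + 4)*(b - 1)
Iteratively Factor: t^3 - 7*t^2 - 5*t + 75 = (t - 5)*(t^2 - 2*t - 15) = (t - 5)*(t + 3)*(t - 5)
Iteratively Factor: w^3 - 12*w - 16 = (w - 4)*(w^2 + 4*w + 4) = (w - 4)*(w + 2)*(w + 2)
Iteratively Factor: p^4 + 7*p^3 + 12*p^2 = (p + 4)*(p^3 + 3*p^2) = (p + 3)*(p + 4)*(p^2) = p*(p + 3)*(p + 4)*(p)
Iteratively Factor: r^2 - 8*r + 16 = (r - 4)*(r - 4)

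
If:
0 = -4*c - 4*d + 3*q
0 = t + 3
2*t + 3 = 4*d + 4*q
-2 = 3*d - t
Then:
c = 113/48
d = -5/3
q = 11/12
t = -3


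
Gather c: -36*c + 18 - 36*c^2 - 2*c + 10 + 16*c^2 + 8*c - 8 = -20*c^2 - 30*c + 20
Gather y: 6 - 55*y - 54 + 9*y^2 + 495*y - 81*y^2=-72*y^2 + 440*y - 48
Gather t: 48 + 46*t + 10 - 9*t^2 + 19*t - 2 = -9*t^2 + 65*t + 56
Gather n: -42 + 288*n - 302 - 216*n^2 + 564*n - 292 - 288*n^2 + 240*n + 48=-504*n^2 + 1092*n - 588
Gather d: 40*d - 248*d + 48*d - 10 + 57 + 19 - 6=60 - 160*d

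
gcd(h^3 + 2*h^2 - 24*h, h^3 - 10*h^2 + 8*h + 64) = h - 4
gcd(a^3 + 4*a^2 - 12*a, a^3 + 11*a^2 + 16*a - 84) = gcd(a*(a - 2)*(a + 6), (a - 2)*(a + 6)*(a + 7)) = a^2 + 4*a - 12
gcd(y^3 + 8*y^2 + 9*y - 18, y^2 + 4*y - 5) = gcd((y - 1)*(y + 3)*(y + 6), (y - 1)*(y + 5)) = y - 1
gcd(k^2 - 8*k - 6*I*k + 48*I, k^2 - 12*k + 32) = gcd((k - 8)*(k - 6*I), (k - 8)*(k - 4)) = k - 8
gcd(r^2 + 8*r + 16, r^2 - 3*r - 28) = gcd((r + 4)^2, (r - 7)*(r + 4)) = r + 4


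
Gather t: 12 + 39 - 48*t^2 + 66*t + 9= -48*t^2 + 66*t + 60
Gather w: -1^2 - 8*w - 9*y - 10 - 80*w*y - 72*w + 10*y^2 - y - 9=w*(-80*y - 80) + 10*y^2 - 10*y - 20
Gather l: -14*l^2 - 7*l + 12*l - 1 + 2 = -14*l^2 + 5*l + 1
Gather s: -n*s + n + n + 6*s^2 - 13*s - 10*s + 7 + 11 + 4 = 2*n + 6*s^2 + s*(-n - 23) + 22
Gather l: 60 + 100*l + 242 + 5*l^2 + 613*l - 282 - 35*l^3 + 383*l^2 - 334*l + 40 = -35*l^3 + 388*l^2 + 379*l + 60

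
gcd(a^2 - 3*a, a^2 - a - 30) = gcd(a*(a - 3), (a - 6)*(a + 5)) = 1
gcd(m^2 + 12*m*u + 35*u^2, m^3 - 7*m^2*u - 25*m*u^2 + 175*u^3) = m + 5*u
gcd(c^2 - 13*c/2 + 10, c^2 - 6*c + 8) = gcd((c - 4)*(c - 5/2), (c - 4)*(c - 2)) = c - 4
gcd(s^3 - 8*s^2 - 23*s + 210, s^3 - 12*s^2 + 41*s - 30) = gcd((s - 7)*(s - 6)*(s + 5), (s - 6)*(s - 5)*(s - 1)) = s - 6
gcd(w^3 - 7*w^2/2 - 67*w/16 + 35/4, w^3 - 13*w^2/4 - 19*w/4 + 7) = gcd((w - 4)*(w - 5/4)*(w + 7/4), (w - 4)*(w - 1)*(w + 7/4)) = w^2 - 9*w/4 - 7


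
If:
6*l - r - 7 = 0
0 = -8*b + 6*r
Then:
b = 3*r/4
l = r/6 + 7/6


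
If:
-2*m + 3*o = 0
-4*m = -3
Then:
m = 3/4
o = 1/2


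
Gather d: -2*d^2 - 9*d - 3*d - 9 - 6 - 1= -2*d^2 - 12*d - 16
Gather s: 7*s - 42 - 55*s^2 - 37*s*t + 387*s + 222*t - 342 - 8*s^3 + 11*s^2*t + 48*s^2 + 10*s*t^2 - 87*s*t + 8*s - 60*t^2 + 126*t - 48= -8*s^3 + s^2*(11*t - 7) + s*(10*t^2 - 124*t + 402) - 60*t^2 + 348*t - 432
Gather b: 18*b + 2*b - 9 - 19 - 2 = 20*b - 30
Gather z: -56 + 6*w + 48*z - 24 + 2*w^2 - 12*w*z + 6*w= 2*w^2 + 12*w + z*(48 - 12*w) - 80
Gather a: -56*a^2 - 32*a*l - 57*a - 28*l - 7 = -56*a^2 + a*(-32*l - 57) - 28*l - 7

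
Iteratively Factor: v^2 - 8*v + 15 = (v - 5)*(v - 3)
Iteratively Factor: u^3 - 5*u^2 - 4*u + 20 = (u + 2)*(u^2 - 7*u + 10) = (u - 5)*(u + 2)*(u - 2)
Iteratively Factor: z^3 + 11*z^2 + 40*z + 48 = (z + 3)*(z^2 + 8*z + 16) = (z + 3)*(z + 4)*(z + 4)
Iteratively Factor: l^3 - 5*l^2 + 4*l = (l - 4)*(l^2 - l) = l*(l - 4)*(l - 1)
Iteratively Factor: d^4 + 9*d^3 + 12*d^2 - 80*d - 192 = (d + 4)*(d^3 + 5*d^2 - 8*d - 48) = (d - 3)*(d + 4)*(d^2 + 8*d + 16) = (d - 3)*(d + 4)^2*(d + 4)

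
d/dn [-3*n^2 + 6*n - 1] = 6 - 6*n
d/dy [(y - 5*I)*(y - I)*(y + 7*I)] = 3*y^2 + 2*I*y + 37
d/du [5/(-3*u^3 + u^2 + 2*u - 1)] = 5*(9*u^2 - 2*u - 2)/(3*u^3 - u^2 - 2*u + 1)^2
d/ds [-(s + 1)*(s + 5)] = -2*s - 6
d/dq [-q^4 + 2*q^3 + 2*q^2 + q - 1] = -4*q^3 + 6*q^2 + 4*q + 1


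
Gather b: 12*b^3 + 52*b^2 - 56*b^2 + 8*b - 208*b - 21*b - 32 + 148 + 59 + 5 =12*b^3 - 4*b^2 - 221*b + 180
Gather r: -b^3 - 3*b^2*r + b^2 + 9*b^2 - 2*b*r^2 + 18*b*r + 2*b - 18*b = -b^3 + 10*b^2 - 2*b*r^2 - 16*b + r*(-3*b^2 + 18*b)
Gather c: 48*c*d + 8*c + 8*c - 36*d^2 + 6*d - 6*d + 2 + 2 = c*(48*d + 16) - 36*d^2 + 4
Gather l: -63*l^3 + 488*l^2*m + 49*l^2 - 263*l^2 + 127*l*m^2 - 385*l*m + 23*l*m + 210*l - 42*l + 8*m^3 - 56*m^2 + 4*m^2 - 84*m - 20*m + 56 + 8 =-63*l^3 + l^2*(488*m - 214) + l*(127*m^2 - 362*m + 168) + 8*m^3 - 52*m^2 - 104*m + 64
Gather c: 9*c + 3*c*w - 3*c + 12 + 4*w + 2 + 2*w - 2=c*(3*w + 6) + 6*w + 12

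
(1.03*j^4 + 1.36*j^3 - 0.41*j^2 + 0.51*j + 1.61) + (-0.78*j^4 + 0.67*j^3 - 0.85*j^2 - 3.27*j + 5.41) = 0.25*j^4 + 2.03*j^3 - 1.26*j^2 - 2.76*j + 7.02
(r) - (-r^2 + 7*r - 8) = r^2 - 6*r + 8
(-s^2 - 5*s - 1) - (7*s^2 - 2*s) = -8*s^2 - 3*s - 1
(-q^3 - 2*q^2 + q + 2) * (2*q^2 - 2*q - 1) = -2*q^5 - 2*q^4 + 7*q^3 + 4*q^2 - 5*q - 2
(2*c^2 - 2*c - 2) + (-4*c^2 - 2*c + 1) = -2*c^2 - 4*c - 1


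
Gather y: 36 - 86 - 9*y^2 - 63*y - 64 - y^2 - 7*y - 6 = -10*y^2 - 70*y - 120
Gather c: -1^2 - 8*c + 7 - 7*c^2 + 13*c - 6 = -7*c^2 + 5*c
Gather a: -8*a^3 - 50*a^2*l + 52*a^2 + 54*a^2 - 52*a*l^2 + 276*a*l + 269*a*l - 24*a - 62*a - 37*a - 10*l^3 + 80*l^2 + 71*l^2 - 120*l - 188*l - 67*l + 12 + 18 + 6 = -8*a^3 + a^2*(106 - 50*l) + a*(-52*l^2 + 545*l - 123) - 10*l^3 + 151*l^2 - 375*l + 36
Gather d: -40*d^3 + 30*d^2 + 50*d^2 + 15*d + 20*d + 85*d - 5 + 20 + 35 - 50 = -40*d^3 + 80*d^2 + 120*d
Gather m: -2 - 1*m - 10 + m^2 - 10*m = m^2 - 11*m - 12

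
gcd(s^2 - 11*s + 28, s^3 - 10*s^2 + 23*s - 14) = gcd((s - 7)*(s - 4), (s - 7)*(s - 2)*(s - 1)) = s - 7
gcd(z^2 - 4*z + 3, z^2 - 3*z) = z - 3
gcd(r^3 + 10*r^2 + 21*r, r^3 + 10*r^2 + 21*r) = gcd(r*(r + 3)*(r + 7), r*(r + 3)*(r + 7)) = r^3 + 10*r^2 + 21*r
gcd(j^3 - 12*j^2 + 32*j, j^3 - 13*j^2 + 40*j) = j^2 - 8*j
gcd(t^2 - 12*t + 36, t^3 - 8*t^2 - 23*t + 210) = t - 6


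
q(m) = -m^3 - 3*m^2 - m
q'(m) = -3*m^2 - 6*m - 1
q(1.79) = -17.14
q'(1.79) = -21.35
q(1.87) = -18.90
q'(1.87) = -22.71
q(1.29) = -8.43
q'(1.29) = -13.73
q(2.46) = -35.50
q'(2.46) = -33.91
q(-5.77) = 97.99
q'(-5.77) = -66.26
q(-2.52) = -0.53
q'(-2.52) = -4.93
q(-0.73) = -0.48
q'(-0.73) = 1.78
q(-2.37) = -1.17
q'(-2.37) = -3.63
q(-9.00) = 495.00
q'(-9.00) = -190.00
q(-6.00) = 114.00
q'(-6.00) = -73.00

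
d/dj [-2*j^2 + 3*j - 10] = 3 - 4*j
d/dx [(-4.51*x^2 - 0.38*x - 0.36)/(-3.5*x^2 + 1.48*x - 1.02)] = (-8.0048*x^2 + 6.6804*x + 0.9204)/(12.25*x^4 - 10.36*x^3 + 9.3304*x^2 - 3.0192*x + 1.0404)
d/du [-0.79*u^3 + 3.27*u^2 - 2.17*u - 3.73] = -2.37*u^2 + 6.54*u - 2.17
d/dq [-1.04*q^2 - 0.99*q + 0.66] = -2.08*q - 0.99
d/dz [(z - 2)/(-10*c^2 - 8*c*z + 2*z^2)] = (-5*c^2 - 4*c*z + z^2 + 2*(2*c - z)*(z - 2))/(2*(5*c^2 + 4*c*z - z^2)^2)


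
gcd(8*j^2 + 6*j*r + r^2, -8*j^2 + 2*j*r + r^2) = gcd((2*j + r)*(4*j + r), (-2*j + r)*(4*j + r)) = 4*j + r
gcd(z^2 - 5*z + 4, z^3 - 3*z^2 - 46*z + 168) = z - 4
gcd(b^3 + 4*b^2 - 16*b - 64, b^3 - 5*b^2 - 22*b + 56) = b + 4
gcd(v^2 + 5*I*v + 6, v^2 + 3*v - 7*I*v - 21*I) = 1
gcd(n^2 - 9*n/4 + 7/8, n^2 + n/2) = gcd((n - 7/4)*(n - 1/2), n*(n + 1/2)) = 1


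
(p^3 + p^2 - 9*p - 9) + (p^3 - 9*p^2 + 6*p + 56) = 2*p^3 - 8*p^2 - 3*p + 47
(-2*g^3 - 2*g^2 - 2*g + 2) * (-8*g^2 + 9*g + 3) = 16*g^5 - 2*g^4 - 8*g^3 - 40*g^2 + 12*g + 6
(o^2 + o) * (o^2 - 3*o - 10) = o^4 - 2*o^3 - 13*o^2 - 10*o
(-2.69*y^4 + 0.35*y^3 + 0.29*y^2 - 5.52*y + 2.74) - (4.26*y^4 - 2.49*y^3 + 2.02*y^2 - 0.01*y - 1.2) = -6.95*y^4 + 2.84*y^3 - 1.73*y^2 - 5.51*y + 3.94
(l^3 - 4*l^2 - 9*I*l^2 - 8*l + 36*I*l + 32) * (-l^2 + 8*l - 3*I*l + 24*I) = -l^5 + 12*l^4 + 6*I*l^4 - 51*l^3 - 72*I*l^3 + 228*l^2 + 216*I*l^2 - 608*l - 288*I*l + 768*I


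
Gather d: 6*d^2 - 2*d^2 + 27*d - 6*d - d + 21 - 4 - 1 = 4*d^2 + 20*d + 16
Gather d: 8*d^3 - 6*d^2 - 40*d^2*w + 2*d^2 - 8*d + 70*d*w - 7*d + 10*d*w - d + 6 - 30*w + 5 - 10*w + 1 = 8*d^3 + d^2*(-40*w - 4) + d*(80*w - 16) - 40*w + 12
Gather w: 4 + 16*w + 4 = 16*w + 8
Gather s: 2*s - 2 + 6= 2*s + 4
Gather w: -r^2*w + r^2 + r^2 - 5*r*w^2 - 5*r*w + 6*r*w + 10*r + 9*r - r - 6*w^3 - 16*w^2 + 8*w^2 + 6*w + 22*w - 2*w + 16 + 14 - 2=2*r^2 + 18*r - 6*w^3 + w^2*(-5*r - 8) + w*(-r^2 + r + 26) + 28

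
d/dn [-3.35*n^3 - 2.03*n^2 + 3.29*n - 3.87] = -10.05*n^2 - 4.06*n + 3.29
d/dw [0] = 0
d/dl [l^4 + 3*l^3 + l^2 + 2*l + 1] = 4*l^3 + 9*l^2 + 2*l + 2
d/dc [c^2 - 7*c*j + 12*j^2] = 2*c - 7*j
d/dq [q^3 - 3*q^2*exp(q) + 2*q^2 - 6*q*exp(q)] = -3*q^2*exp(q) + 3*q^2 - 12*q*exp(q) + 4*q - 6*exp(q)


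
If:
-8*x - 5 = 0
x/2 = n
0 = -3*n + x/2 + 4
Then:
No Solution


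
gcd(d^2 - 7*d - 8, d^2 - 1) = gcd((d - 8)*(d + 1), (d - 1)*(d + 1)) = d + 1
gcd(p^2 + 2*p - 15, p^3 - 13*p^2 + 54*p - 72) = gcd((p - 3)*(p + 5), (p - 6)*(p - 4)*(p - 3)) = p - 3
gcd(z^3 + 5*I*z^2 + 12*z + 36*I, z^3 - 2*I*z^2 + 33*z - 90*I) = z^2 + 3*I*z + 18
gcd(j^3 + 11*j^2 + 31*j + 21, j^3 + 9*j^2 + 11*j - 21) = j^2 + 10*j + 21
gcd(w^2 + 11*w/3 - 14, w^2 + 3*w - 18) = w + 6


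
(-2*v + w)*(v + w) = -2*v^2 - v*w + w^2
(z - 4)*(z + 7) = z^2 + 3*z - 28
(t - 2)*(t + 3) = t^2 + t - 6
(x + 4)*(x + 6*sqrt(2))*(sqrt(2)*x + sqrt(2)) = sqrt(2)*x^3 + 5*sqrt(2)*x^2 + 12*x^2 + 4*sqrt(2)*x + 60*x + 48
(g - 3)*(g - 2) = g^2 - 5*g + 6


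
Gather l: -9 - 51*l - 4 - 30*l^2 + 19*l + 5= -30*l^2 - 32*l - 8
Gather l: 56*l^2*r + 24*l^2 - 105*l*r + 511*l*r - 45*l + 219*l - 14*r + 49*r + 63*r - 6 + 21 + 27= l^2*(56*r + 24) + l*(406*r + 174) + 98*r + 42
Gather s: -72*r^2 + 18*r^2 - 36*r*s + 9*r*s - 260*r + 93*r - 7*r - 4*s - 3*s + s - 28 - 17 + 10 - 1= -54*r^2 - 174*r + s*(-27*r - 6) - 36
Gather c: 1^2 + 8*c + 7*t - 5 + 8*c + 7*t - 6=16*c + 14*t - 10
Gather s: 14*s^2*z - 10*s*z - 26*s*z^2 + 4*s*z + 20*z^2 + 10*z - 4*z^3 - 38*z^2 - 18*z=14*s^2*z + s*(-26*z^2 - 6*z) - 4*z^3 - 18*z^2 - 8*z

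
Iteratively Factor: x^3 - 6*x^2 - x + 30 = (x - 5)*(x^2 - x - 6) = (x - 5)*(x - 3)*(x + 2)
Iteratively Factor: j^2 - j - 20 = (j + 4)*(j - 5)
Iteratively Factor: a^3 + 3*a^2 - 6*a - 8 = (a - 2)*(a^2 + 5*a + 4) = (a - 2)*(a + 4)*(a + 1)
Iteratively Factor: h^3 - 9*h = (h + 3)*(h^2 - 3*h) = (h - 3)*(h + 3)*(h)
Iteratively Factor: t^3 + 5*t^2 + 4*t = (t + 4)*(t^2 + t) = (t + 1)*(t + 4)*(t)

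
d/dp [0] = 0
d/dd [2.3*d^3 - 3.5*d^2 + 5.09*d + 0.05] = 6.9*d^2 - 7.0*d + 5.09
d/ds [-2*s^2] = -4*s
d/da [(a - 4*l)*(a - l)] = 2*a - 5*l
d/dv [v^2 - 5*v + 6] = 2*v - 5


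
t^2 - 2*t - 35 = (t - 7)*(t + 5)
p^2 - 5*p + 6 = (p - 3)*(p - 2)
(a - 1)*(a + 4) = a^2 + 3*a - 4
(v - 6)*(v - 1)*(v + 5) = v^3 - 2*v^2 - 29*v + 30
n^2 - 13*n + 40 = (n - 8)*(n - 5)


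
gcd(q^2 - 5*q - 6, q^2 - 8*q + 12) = q - 6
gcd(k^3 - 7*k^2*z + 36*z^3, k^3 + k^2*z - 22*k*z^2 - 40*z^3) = k + 2*z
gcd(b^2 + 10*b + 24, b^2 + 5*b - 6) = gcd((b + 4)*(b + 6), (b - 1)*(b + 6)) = b + 6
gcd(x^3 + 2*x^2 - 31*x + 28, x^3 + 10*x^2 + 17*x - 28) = x^2 + 6*x - 7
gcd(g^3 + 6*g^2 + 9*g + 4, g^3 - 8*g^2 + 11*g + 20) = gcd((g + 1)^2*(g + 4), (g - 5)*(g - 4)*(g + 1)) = g + 1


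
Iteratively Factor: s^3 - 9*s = (s)*(s^2 - 9) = s*(s + 3)*(s - 3)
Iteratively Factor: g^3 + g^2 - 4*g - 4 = (g + 1)*(g^2 - 4) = (g + 1)*(g + 2)*(g - 2)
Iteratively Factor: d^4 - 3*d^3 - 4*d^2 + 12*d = (d - 2)*(d^3 - d^2 - 6*d) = d*(d - 2)*(d^2 - d - 6) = d*(d - 3)*(d - 2)*(d + 2)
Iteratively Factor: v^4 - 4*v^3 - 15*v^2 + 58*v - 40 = (v - 5)*(v^3 + v^2 - 10*v + 8) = (v - 5)*(v + 4)*(v^2 - 3*v + 2) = (v - 5)*(v - 1)*(v + 4)*(v - 2)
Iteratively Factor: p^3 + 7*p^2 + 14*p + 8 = (p + 2)*(p^2 + 5*p + 4) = (p + 2)*(p + 4)*(p + 1)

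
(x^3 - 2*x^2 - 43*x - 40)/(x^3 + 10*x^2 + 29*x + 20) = (x - 8)/(x + 4)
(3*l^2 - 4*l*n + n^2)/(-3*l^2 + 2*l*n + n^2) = (-3*l + n)/(3*l + n)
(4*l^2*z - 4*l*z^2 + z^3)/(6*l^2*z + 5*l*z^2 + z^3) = (4*l^2 - 4*l*z + z^2)/(6*l^2 + 5*l*z + z^2)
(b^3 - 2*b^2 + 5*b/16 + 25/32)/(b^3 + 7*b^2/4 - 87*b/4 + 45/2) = (8*b^2 - 6*b - 5)/(8*(b^2 + 3*b - 18))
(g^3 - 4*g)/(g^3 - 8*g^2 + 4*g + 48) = g*(g - 2)/(g^2 - 10*g + 24)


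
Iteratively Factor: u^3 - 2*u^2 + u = (u - 1)*(u^2 - u) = (u - 1)^2*(u)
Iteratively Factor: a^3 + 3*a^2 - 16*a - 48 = (a - 4)*(a^2 + 7*a + 12) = (a - 4)*(a + 4)*(a + 3)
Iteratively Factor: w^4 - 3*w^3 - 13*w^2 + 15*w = (w + 3)*(w^3 - 6*w^2 + 5*w) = (w - 1)*(w + 3)*(w^2 - 5*w) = (w - 5)*(w - 1)*(w + 3)*(w)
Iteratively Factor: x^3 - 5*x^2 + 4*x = (x - 4)*(x^2 - x) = x*(x - 4)*(x - 1)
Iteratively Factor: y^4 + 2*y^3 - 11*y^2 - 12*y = (y + 4)*(y^3 - 2*y^2 - 3*y) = (y - 3)*(y + 4)*(y^2 + y) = y*(y - 3)*(y + 4)*(y + 1)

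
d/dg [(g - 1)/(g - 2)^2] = -g/(g - 2)^3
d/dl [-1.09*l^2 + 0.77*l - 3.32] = 0.77 - 2.18*l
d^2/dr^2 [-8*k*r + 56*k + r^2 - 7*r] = 2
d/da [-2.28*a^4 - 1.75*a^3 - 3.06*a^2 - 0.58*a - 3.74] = -9.12*a^3 - 5.25*a^2 - 6.12*a - 0.58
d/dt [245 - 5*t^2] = -10*t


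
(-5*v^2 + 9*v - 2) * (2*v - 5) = -10*v^3 + 43*v^2 - 49*v + 10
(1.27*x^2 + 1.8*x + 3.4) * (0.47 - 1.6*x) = -2.032*x^3 - 2.2831*x^2 - 4.594*x + 1.598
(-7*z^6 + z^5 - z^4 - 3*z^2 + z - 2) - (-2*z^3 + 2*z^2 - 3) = -7*z^6 + z^5 - z^4 + 2*z^3 - 5*z^2 + z + 1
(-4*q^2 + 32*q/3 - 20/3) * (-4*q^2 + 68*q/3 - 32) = 16*q^4 - 400*q^3/3 + 3568*q^2/9 - 4432*q/9 + 640/3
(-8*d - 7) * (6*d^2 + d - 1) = -48*d^3 - 50*d^2 + d + 7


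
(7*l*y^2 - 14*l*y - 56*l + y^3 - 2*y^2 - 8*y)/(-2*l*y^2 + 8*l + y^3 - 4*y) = (7*l*y - 28*l + y^2 - 4*y)/(-2*l*y + 4*l + y^2 - 2*y)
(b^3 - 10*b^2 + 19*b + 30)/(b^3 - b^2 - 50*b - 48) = (b^2 - 11*b + 30)/(b^2 - 2*b - 48)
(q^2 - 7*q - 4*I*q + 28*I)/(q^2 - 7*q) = (q - 4*I)/q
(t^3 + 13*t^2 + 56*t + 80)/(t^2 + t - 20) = (t^2 + 8*t + 16)/(t - 4)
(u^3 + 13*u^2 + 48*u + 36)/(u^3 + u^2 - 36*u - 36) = (u + 6)/(u - 6)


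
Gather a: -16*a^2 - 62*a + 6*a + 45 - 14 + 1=-16*a^2 - 56*a + 32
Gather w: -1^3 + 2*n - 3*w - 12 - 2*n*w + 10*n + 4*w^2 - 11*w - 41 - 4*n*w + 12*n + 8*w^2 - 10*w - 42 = 24*n + 12*w^2 + w*(-6*n - 24) - 96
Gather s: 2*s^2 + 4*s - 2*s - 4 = 2*s^2 + 2*s - 4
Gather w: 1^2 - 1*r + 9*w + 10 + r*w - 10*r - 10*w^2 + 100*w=-11*r - 10*w^2 + w*(r + 109) + 11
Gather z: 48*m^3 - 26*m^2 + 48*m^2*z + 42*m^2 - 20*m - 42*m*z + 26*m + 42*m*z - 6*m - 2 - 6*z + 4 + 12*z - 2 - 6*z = 48*m^3 + 48*m^2*z + 16*m^2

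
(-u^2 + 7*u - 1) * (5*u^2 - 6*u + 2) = -5*u^4 + 41*u^3 - 49*u^2 + 20*u - 2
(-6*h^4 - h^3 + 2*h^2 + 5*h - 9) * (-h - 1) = 6*h^5 + 7*h^4 - h^3 - 7*h^2 + 4*h + 9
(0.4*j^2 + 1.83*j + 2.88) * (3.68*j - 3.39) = 1.472*j^3 + 5.3784*j^2 + 4.3947*j - 9.7632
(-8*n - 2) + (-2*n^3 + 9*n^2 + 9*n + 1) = -2*n^3 + 9*n^2 + n - 1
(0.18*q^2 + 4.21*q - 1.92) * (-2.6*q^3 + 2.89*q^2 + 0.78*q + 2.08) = -0.468*q^5 - 10.4258*q^4 + 17.2993*q^3 - 1.8906*q^2 + 7.2592*q - 3.9936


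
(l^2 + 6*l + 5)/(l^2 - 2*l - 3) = (l + 5)/(l - 3)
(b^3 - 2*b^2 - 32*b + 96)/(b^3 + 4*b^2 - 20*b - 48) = (b - 4)/(b + 2)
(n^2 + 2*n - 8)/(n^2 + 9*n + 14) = (n^2 + 2*n - 8)/(n^2 + 9*n + 14)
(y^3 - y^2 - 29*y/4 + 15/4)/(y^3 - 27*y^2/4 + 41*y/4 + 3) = (4*y^2 + 8*y - 5)/(4*y^2 - 15*y - 4)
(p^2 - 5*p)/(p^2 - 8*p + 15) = p/(p - 3)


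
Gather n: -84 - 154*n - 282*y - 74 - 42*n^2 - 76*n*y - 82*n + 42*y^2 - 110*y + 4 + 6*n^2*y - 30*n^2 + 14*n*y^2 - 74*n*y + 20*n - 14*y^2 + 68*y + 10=n^2*(6*y - 72) + n*(14*y^2 - 150*y - 216) + 28*y^2 - 324*y - 144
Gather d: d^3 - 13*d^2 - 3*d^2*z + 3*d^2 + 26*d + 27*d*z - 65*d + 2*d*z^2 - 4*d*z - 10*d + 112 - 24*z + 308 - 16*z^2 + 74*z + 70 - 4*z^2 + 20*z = d^3 + d^2*(-3*z - 10) + d*(2*z^2 + 23*z - 49) - 20*z^2 + 70*z + 490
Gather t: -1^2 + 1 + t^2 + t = t^2 + t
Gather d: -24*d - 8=-24*d - 8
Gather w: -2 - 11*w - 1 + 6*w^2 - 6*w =6*w^2 - 17*w - 3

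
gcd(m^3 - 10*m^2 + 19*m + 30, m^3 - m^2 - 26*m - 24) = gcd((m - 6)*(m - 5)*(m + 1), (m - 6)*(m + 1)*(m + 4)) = m^2 - 5*m - 6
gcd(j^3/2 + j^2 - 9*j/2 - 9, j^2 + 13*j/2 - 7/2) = 1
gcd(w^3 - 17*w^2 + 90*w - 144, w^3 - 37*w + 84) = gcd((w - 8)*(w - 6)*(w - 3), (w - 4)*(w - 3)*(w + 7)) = w - 3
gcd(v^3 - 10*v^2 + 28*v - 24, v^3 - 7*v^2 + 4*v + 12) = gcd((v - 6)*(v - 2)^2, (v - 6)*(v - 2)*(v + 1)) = v^2 - 8*v + 12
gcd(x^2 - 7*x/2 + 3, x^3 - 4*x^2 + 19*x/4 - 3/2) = x^2 - 7*x/2 + 3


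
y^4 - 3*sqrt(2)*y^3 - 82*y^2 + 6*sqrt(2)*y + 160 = (y - 8*sqrt(2))*(y - sqrt(2))*(y + sqrt(2))*(y + 5*sqrt(2))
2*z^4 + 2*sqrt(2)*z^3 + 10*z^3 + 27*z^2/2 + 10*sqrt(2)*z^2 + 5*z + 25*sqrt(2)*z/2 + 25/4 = (z + 5/2)^2*(sqrt(2)*z + 1)^2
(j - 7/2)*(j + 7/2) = j^2 - 49/4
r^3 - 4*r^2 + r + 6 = (r - 3)*(r - 2)*(r + 1)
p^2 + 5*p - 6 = (p - 1)*(p + 6)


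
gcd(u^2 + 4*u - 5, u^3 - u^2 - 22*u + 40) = u + 5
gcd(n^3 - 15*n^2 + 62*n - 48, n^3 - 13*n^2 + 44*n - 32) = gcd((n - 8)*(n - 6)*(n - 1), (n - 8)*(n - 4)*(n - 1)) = n^2 - 9*n + 8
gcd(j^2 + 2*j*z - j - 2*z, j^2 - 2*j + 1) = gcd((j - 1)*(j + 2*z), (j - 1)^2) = j - 1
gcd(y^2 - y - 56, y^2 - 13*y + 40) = y - 8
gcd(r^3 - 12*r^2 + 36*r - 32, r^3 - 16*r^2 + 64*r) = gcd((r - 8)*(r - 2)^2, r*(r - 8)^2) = r - 8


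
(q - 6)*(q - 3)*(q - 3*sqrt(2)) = q^3 - 9*q^2 - 3*sqrt(2)*q^2 + 18*q + 27*sqrt(2)*q - 54*sqrt(2)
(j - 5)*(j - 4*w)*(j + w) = j^3 - 3*j^2*w - 5*j^2 - 4*j*w^2 + 15*j*w + 20*w^2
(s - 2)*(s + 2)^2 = s^3 + 2*s^2 - 4*s - 8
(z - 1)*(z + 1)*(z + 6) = z^3 + 6*z^2 - z - 6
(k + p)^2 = k^2 + 2*k*p + p^2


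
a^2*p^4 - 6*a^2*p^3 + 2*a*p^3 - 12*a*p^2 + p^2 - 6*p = p*(p - 6)*(a*p + 1)^2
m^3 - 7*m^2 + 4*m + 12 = (m - 6)*(m - 2)*(m + 1)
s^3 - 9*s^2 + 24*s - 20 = (s - 5)*(s - 2)^2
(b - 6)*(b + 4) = b^2 - 2*b - 24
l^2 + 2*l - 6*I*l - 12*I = (l + 2)*(l - 6*I)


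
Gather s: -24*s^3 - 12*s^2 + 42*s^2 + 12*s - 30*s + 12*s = -24*s^3 + 30*s^2 - 6*s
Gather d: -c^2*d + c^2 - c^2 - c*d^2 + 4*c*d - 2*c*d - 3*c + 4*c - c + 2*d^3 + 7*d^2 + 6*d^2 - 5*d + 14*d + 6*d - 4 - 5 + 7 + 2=2*d^3 + d^2*(13 - c) + d*(-c^2 + 2*c + 15)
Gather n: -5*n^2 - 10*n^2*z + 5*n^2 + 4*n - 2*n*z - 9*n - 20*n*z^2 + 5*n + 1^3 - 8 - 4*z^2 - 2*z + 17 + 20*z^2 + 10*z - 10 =-10*n^2*z + n*(-20*z^2 - 2*z) + 16*z^2 + 8*z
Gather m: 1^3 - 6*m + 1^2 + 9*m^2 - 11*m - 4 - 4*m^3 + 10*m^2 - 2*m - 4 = -4*m^3 + 19*m^2 - 19*m - 6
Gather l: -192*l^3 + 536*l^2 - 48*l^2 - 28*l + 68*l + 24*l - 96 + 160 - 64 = -192*l^3 + 488*l^2 + 64*l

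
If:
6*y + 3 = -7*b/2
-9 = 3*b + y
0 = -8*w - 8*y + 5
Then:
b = -102/29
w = -215/232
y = 45/29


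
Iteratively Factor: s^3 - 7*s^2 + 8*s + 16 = (s + 1)*(s^2 - 8*s + 16) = (s - 4)*(s + 1)*(s - 4)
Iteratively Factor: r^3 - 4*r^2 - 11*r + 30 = (r - 5)*(r^2 + r - 6) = (r - 5)*(r + 3)*(r - 2)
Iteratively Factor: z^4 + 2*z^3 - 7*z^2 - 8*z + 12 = (z - 2)*(z^3 + 4*z^2 + z - 6) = (z - 2)*(z + 3)*(z^2 + z - 2) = (z - 2)*(z + 2)*(z + 3)*(z - 1)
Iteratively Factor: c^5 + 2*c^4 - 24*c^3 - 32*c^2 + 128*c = (c)*(c^4 + 2*c^3 - 24*c^2 - 32*c + 128) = c*(c + 4)*(c^3 - 2*c^2 - 16*c + 32) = c*(c - 2)*(c + 4)*(c^2 - 16) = c*(c - 4)*(c - 2)*(c + 4)*(c + 4)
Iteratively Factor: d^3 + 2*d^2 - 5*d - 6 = (d + 1)*(d^2 + d - 6) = (d - 2)*(d + 1)*(d + 3)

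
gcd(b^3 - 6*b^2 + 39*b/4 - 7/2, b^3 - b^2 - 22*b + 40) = b - 2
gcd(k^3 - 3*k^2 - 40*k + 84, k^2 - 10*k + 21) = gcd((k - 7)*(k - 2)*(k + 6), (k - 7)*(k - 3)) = k - 7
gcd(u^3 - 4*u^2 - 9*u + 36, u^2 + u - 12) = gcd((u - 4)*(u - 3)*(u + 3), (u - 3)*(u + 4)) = u - 3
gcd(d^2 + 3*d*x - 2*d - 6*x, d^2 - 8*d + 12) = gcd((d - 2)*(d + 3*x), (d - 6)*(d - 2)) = d - 2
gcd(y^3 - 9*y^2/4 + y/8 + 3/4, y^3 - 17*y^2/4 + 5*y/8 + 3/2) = y^2 - y/4 - 3/8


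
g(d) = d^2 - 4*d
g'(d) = 2*d - 4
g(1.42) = -3.66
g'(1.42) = -1.16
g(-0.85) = 4.12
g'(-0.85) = -5.70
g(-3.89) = 30.69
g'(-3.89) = -11.78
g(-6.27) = 64.39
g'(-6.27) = -16.54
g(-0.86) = 4.18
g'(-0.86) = -5.72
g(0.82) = -2.61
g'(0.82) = -2.36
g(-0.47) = 2.10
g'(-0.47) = -4.94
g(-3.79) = 29.52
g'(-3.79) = -11.58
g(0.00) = 0.00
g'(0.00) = -4.00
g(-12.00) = 192.00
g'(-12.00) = -28.00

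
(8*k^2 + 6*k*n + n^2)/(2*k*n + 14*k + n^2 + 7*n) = (4*k + n)/(n + 7)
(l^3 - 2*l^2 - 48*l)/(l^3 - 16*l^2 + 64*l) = (l + 6)/(l - 8)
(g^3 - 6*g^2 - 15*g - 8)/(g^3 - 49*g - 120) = (g^2 + 2*g + 1)/(g^2 + 8*g + 15)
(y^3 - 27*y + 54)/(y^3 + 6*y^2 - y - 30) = (y^3 - 27*y + 54)/(y^3 + 6*y^2 - y - 30)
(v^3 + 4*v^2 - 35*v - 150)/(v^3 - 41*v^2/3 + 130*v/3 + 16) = 3*(v^2 + 10*v + 25)/(3*v^2 - 23*v - 8)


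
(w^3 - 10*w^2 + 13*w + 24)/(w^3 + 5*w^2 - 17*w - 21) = (w - 8)/(w + 7)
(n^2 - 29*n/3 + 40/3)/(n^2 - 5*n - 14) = (-3*n^2 + 29*n - 40)/(3*(-n^2 + 5*n + 14))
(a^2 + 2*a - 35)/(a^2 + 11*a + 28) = (a - 5)/(a + 4)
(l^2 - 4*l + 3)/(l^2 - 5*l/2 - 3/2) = 2*(l - 1)/(2*l + 1)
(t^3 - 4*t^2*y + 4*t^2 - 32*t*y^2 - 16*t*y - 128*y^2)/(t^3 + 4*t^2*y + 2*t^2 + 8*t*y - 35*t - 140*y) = (t^2 - 8*t*y + 4*t - 32*y)/(t^2 + 2*t - 35)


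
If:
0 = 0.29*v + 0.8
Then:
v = -2.76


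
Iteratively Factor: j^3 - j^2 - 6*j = (j + 2)*(j^2 - 3*j) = (j - 3)*(j + 2)*(j)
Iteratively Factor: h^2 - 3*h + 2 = (h - 2)*(h - 1)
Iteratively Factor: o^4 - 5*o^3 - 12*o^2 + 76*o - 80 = (o - 2)*(o^3 - 3*o^2 - 18*o + 40) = (o - 2)^2*(o^2 - o - 20) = (o - 2)^2*(o + 4)*(o - 5)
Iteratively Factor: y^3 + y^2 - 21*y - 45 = (y + 3)*(y^2 - 2*y - 15) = (y - 5)*(y + 3)*(y + 3)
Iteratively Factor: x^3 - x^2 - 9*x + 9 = (x - 3)*(x^2 + 2*x - 3) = (x - 3)*(x + 3)*(x - 1)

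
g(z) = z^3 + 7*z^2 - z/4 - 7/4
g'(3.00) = 68.75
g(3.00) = 87.50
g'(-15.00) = 464.75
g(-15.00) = -1798.00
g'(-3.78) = -10.30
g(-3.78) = 45.20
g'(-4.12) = -7.01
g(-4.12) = 48.17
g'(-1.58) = -14.88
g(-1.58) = 12.18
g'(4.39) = 119.03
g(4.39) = 216.66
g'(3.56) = 87.61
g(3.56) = 131.19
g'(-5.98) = 23.31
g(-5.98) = 36.22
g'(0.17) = 2.22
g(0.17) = -1.59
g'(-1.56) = -14.79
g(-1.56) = 11.88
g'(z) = 3*z^2 + 14*z - 1/4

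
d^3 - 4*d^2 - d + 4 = (d - 4)*(d - 1)*(d + 1)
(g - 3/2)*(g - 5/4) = g^2 - 11*g/4 + 15/8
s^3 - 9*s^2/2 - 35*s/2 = s*(s - 7)*(s + 5/2)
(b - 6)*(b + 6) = b^2 - 36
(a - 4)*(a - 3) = a^2 - 7*a + 12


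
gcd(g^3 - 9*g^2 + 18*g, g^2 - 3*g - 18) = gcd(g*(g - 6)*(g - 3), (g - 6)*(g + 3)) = g - 6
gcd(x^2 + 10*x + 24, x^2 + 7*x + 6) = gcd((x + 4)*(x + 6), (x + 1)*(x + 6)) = x + 6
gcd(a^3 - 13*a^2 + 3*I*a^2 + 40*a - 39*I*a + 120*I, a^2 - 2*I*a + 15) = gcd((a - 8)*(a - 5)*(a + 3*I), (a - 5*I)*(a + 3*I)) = a + 3*I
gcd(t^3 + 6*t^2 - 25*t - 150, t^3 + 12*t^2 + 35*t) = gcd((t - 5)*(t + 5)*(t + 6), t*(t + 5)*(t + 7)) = t + 5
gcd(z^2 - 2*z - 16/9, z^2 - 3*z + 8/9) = z - 8/3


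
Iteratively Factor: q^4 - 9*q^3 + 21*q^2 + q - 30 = (q - 2)*(q^3 - 7*q^2 + 7*q + 15) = (q - 5)*(q - 2)*(q^2 - 2*q - 3) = (q - 5)*(q - 2)*(q + 1)*(q - 3)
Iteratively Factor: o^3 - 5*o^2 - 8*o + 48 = (o - 4)*(o^2 - o - 12) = (o - 4)^2*(o + 3)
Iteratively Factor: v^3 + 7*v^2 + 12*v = (v + 4)*(v^2 + 3*v) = v*(v + 4)*(v + 3)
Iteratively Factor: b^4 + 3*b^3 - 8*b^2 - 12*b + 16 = (b + 2)*(b^3 + b^2 - 10*b + 8) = (b - 2)*(b + 2)*(b^2 + 3*b - 4) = (b - 2)*(b - 1)*(b + 2)*(b + 4)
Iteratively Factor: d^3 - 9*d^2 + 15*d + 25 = (d - 5)*(d^2 - 4*d - 5) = (d - 5)*(d + 1)*(d - 5)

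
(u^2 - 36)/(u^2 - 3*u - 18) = (u + 6)/(u + 3)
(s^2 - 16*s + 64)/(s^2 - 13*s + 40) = (s - 8)/(s - 5)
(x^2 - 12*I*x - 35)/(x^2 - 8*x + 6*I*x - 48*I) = (x^2 - 12*I*x - 35)/(x^2 + x*(-8 + 6*I) - 48*I)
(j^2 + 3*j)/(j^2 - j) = (j + 3)/(j - 1)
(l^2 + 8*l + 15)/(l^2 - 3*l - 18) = (l + 5)/(l - 6)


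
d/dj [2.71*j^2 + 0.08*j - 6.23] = 5.42*j + 0.08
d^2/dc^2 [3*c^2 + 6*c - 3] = 6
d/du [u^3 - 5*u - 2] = 3*u^2 - 5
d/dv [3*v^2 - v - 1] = 6*v - 1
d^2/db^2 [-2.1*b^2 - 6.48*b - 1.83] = -4.20000000000000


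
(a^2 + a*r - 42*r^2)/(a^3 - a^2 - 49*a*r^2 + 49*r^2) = (-a + 6*r)/(-a^2 + 7*a*r + a - 7*r)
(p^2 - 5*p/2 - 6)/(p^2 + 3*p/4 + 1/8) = 4*(2*p^2 - 5*p - 12)/(8*p^2 + 6*p + 1)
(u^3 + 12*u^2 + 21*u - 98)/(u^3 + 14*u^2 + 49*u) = (u - 2)/u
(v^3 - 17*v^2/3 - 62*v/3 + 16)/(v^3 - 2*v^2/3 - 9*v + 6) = (v - 8)/(v - 3)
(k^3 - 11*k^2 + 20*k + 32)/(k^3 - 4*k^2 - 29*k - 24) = (k - 4)/(k + 3)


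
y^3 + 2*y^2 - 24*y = y*(y - 4)*(y + 6)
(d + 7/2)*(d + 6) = d^2 + 19*d/2 + 21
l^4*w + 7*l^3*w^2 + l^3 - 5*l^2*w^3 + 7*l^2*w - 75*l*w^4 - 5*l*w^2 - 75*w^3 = (l - 3*w)*(l + 5*w)^2*(l*w + 1)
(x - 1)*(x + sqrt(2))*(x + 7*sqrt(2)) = x^3 - x^2 + 8*sqrt(2)*x^2 - 8*sqrt(2)*x + 14*x - 14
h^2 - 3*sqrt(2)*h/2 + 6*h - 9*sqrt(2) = (h + 6)*(h - 3*sqrt(2)/2)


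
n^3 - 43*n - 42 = (n - 7)*(n + 1)*(n + 6)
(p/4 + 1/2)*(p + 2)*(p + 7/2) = p^3/4 + 15*p^2/8 + 9*p/2 + 7/2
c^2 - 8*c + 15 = (c - 5)*(c - 3)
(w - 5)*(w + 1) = w^2 - 4*w - 5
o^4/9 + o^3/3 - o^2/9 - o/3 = o*(o/3 + 1/3)*(o/3 + 1)*(o - 1)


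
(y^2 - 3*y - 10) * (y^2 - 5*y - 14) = y^4 - 8*y^3 - 9*y^2 + 92*y + 140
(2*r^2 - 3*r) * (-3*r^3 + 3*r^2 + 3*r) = -6*r^5 + 15*r^4 - 3*r^3 - 9*r^2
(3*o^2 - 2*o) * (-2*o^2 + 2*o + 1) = -6*o^4 + 10*o^3 - o^2 - 2*o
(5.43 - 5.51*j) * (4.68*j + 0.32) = -25.7868*j^2 + 23.6492*j + 1.7376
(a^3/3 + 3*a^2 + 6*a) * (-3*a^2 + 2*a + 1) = -a^5 - 25*a^4/3 - 35*a^3/3 + 15*a^2 + 6*a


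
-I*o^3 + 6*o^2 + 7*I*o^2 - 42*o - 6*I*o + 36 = (o - 6)*(o + 6*I)*(-I*o + I)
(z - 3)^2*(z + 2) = z^3 - 4*z^2 - 3*z + 18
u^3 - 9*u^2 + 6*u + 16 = (u - 8)*(u - 2)*(u + 1)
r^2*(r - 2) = r^3 - 2*r^2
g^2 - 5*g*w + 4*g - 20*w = (g + 4)*(g - 5*w)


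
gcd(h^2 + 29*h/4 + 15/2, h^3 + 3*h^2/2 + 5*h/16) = h + 5/4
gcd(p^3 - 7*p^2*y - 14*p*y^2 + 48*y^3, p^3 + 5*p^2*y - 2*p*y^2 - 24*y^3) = -p^2 - p*y + 6*y^2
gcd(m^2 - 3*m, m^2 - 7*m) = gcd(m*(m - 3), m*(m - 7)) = m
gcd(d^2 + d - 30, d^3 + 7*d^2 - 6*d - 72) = d + 6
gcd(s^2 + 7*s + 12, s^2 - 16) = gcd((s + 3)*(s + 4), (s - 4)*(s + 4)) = s + 4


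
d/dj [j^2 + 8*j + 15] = 2*j + 8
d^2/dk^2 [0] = 0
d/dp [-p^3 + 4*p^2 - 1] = p*(8 - 3*p)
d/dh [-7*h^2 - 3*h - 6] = -14*h - 3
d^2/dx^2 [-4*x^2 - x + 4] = -8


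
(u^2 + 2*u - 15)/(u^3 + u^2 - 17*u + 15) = 1/(u - 1)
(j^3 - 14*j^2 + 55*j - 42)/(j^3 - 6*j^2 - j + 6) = (j - 7)/(j + 1)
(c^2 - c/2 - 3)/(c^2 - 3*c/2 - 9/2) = (c - 2)/(c - 3)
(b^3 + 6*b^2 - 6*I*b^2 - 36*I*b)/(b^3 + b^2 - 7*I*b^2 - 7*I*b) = (b^2 + 6*b*(1 - I) - 36*I)/(b^2 + b*(1 - 7*I) - 7*I)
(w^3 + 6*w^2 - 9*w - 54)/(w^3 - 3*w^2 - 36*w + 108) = (w + 3)/(w - 6)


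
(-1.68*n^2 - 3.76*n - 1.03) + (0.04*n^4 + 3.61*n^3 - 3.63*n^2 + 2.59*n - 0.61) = 0.04*n^4 + 3.61*n^3 - 5.31*n^2 - 1.17*n - 1.64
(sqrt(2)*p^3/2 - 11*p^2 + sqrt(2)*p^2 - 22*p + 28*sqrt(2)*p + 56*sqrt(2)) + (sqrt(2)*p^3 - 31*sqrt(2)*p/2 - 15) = 3*sqrt(2)*p^3/2 - 11*p^2 + sqrt(2)*p^2 - 22*p + 25*sqrt(2)*p/2 - 15 + 56*sqrt(2)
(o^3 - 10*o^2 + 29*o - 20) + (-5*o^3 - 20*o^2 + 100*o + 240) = -4*o^3 - 30*o^2 + 129*o + 220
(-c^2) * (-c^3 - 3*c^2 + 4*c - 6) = c^5 + 3*c^4 - 4*c^3 + 6*c^2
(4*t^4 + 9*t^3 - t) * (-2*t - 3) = -8*t^5 - 30*t^4 - 27*t^3 + 2*t^2 + 3*t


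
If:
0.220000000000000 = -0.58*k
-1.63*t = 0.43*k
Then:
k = -0.38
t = 0.10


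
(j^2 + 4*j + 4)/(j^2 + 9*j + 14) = (j + 2)/(j + 7)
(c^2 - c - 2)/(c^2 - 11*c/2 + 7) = 2*(c + 1)/(2*c - 7)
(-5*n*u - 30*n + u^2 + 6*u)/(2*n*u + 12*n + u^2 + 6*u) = (-5*n + u)/(2*n + u)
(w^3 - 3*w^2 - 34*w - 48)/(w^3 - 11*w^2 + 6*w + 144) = (w + 2)/(w - 6)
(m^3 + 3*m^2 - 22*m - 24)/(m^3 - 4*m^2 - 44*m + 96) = (m^2 - 3*m - 4)/(m^2 - 10*m + 16)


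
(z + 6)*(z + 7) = z^2 + 13*z + 42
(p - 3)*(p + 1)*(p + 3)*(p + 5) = p^4 + 6*p^3 - 4*p^2 - 54*p - 45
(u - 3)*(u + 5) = u^2 + 2*u - 15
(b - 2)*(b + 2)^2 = b^3 + 2*b^2 - 4*b - 8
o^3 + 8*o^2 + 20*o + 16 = (o + 2)^2*(o + 4)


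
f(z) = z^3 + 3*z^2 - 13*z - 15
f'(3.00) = 32.00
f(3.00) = 0.00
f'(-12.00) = 347.00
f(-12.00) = -1155.00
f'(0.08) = -12.50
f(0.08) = -16.02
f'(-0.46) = -15.13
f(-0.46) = -8.48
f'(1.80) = 7.52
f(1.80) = -22.85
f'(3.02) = 32.48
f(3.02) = 0.64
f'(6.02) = 131.84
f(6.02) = 233.63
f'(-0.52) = -15.31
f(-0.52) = -7.57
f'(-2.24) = -11.39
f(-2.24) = 17.93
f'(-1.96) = -13.24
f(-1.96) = 14.48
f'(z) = 3*z^2 + 6*z - 13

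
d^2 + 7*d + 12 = (d + 3)*(d + 4)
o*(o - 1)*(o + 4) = o^3 + 3*o^2 - 4*o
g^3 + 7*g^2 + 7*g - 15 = (g - 1)*(g + 3)*(g + 5)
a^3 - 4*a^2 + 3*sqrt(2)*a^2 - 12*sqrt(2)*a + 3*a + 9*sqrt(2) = (a - 3)*(a - 1)*(a + 3*sqrt(2))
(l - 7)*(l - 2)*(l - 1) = l^3 - 10*l^2 + 23*l - 14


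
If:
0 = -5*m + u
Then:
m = u/5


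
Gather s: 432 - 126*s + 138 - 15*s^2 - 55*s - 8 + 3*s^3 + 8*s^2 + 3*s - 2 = 3*s^3 - 7*s^2 - 178*s + 560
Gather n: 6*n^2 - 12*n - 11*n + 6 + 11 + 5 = 6*n^2 - 23*n + 22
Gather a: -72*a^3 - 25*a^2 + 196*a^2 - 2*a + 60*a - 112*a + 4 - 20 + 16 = -72*a^3 + 171*a^2 - 54*a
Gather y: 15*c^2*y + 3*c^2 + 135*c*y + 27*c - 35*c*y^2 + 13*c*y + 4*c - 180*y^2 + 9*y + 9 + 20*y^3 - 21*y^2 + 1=3*c^2 + 31*c + 20*y^3 + y^2*(-35*c - 201) + y*(15*c^2 + 148*c + 9) + 10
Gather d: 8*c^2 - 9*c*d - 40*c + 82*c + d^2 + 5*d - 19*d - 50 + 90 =8*c^2 + 42*c + d^2 + d*(-9*c - 14) + 40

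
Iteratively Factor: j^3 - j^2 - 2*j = (j - 2)*(j^2 + j) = j*(j - 2)*(j + 1)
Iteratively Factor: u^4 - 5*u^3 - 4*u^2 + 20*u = (u)*(u^3 - 5*u^2 - 4*u + 20) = u*(u - 5)*(u^2 - 4) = u*(u - 5)*(u + 2)*(u - 2)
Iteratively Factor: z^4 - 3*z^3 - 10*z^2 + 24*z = (z + 3)*(z^3 - 6*z^2 + 8*z) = (z - 2)*(z + 3)*(z^2 - 4*z) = (z - 4)*(z - 2)*(z + 3)*(z)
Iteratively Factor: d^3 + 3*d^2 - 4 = (d - 1)*(d^2 + 4*d + 4) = (d - 1)*(d + 2)*(d + 2)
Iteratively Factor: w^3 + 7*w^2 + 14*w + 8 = (w + 1)*(w^2 + 6*w + 8) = (w + 1)*(w + 4)*(w + 2)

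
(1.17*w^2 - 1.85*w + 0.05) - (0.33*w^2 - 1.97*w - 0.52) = 0.84*w^2 + 0.12*w + 0.57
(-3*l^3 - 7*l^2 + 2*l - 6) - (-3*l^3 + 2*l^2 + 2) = -9*l^2 + 2*l - 8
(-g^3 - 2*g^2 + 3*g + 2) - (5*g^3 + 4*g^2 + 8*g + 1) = -6*g^3 - 6*g^2 - 5*g + 1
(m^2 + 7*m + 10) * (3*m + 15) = 3*m^3 + 36*m^2 + 135*m + 150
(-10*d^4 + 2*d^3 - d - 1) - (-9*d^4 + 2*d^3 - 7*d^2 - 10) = -d^4 + 7*d^2 - d + 9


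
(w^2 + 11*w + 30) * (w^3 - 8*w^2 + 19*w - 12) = w^5 + 3*w^4 - 39*w^3 - 43*w^2 + 438*w - 360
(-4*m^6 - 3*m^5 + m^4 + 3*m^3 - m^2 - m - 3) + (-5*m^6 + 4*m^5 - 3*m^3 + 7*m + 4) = -9*m^6 + m^5 + m^4 - m^2 + 6*m + 1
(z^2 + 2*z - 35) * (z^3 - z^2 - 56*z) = z^5 + z^4 - 93*z^3 - 77*z^2 + 1960*z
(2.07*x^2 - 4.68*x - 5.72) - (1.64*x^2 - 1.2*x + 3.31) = 0.43*x^2 - 3.48*x - 9.03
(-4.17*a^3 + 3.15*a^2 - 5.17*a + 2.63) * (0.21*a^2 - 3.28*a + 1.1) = -0.8757*a^5 + 14.3391*a^4 - 16.0047*a^3 + 20.9749*a^2 - 14.3134*a + 2.893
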